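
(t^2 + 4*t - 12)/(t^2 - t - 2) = (t + 6)/(t + 1)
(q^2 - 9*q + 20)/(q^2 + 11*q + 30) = (q^2 - 9*q + 20)/(q^2 + 11*q + 30)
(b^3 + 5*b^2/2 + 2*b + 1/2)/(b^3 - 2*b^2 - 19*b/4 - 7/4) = 2*(b + 1)/(2*b - 7)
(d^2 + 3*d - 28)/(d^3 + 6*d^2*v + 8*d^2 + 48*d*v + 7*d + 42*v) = (d - 4)/(d^2 + 6*d*v + d + 6*v)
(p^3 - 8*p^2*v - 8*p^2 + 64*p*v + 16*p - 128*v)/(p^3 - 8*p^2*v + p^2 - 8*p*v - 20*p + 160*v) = (p - 4)/(p + 5)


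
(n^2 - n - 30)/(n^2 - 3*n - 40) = (n - 6)/(n - 8)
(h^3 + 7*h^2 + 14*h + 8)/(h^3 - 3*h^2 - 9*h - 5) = (h^2 + 6*h + 8)/(h^2 - 4*h - 5)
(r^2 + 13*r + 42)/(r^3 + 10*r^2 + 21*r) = (r + 6)/(r*(r + 3))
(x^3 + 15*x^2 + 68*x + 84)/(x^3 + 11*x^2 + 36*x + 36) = (x + 7)/(x + 3)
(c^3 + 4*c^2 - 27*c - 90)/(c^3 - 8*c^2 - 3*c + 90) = (c + 6)/(c - 6)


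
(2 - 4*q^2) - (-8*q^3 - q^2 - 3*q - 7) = 8*q^3 - 3*q^2 + 3*q + 9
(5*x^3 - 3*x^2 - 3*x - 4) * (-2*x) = -10*x^4 + 6*x^3 + 6*x^2 + 8*x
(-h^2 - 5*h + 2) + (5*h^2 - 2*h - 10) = 4*h^2 - 7*h - 8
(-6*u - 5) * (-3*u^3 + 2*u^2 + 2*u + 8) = 18*u^4 + 3*u^3 - 22*u^2 - 58*u - 40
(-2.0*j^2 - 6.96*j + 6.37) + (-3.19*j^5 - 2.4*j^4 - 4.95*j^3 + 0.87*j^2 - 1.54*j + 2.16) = -3.19*j^5 - 2.4*j^4 - 4.95*j^3 - 1.13*j^2 - 8.5*j + 8.53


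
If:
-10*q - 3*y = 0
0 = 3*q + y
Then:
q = 0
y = 0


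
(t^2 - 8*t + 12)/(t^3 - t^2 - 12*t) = (-t^2 + 8*t - 12)/(t*(-t^2 + t + 12))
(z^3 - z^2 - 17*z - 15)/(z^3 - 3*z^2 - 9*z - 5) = (z + 3)/(z + 1)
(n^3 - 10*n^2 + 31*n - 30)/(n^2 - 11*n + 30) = (n^2 - 5*n + 6)/(n - 6)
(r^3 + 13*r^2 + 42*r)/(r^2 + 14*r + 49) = r*(r + 6)/(r + 7)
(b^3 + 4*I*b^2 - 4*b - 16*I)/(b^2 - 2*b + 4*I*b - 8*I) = b + 2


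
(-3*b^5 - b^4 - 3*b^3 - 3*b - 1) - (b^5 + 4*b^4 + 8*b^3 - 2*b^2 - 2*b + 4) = -4*b^5 - 5*b^4 - 11*b^3 + 2*b^2 - b - 5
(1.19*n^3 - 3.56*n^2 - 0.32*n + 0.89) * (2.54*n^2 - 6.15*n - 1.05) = 3.0226*n^5 - 16.3609*n^4 + 19.8317*n^3 + 7.9666*n^2 - 5.1375*n - 0.9345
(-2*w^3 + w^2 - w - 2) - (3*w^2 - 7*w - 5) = -2*w^3 - 2*w^2 + 6*w + 3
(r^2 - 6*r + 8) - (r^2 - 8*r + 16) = 2*r - 8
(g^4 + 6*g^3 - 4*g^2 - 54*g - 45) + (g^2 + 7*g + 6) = g^4 + 6*g^3 - 3*g^2 - 47*g - 39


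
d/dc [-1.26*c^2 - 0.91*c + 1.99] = -2.52*c - 0.91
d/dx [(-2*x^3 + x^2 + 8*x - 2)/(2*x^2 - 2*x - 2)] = (-x^4 + 2*x^3 - 3*x^2/2 + x - 5)/(x^4 - 2*x^3 - x^2 + 2*x + 1)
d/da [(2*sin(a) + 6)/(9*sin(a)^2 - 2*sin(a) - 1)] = 2*(-9*sin(a)^2 - 54*sin(a) + 5)*cos(a)/(9*sin(a)^2 - 2*sin(a) - 1)^2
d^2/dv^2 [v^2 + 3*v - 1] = 2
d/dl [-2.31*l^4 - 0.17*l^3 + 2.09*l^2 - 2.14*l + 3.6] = -9.24*l^3 - 0.51*l^2 + 4.18*l - 2.14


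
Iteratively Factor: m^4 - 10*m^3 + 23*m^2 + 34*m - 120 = (m - 3)*(m^3 - 7*m^2 + 2*m + 40) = (m - 5)*(m - 3)*(m^2 - 2*m - 8) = (m - 5)*(m - 3)*(m + 2)*(m - 4)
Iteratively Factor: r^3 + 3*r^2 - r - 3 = (r + 3)*(r^2 - 1) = (r + 1)*(r + 3)*(r - 1)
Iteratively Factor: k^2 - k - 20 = (k + 4)*(k - 5)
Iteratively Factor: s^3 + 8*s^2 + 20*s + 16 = (s + 2)*(s^2 + 6*s + 8) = (s + 2)^2*(s + 4)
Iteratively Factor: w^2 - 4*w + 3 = (w - 3)*(w - 1)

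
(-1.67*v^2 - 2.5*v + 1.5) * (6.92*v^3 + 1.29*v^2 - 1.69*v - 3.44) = -11.5564*v^5 - 19.4543*v^4 + 9.9773*v^3 + 11.9048*v^2 + 6.065*v - 5.16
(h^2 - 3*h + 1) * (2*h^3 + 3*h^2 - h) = 2*h^5 - 3*h^4 - 8*h^3 + 6*h^2 - h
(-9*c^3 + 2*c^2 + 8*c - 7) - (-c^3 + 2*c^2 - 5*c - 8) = -8*c^3 + 13*c + 1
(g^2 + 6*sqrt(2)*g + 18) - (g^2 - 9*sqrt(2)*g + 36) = 15*sqrt(2)*g - 18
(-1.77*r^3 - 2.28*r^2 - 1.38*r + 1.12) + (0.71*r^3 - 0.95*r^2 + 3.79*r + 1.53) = -1.06*r^3 - 3.23*r^2 + 2.41*r + 2.65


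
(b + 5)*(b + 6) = b^2 + 11*b + 30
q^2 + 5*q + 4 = (q + 1)*(q + 4)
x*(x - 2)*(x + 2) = x^3 - 4*x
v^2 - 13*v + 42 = (v - 7)*(v - 6)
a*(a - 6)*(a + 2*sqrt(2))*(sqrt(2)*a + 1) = sqrt(2)*a^4 - 6*sqrt(2)*a^3 + 5*a^3 - 30*a^2 + 2*sqrt(2)*a^2 - 12*sqrt(2)*a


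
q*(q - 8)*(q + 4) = q^3 - 4*q^2 - 32*q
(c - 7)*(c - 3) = c^2 - 10*c + 21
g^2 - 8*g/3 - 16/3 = (g - 4)*(g + 4/3)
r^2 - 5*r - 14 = (r - 7)*(r + 2)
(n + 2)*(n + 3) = n^2 + 5*n + 6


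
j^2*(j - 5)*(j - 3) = j^4 - 8*j^3 + 15*j^2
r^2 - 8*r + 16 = (r - 4)^2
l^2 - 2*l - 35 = (l - 7)*(l + 5)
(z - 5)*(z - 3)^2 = z^3 - 11*z^2 + 39*z - 45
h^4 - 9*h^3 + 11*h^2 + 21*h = h*(h - 7)*(h - 3)*(h + 1)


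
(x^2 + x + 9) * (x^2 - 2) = x^4 + x^3 + 7*x^2 - 2*x - 18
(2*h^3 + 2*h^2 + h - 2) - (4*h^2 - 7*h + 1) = 2*h^3 - 2*h^2 + 8*h - 3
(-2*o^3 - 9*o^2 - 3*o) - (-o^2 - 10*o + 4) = -2*o^3 - 8*o^2 + 7*o - 4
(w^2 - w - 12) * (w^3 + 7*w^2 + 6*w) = w^5 + 6*w^4 - 13*w^3 - 90*w^2 - 72*w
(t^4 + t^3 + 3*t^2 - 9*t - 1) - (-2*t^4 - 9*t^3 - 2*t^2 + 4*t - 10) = 3*t^4 + 10*t^3 + 5*t^2 - 13*t + 9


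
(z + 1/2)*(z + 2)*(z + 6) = z^3 + 17*z^2/2 + 16*z + 6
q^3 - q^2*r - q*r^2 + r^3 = (-q + r)^2*(q + r)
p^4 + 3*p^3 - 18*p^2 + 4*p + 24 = (p - 2)^2*(p + 1)*(p + 6)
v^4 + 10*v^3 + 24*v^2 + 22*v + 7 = (v + 1)^3*(v + 7)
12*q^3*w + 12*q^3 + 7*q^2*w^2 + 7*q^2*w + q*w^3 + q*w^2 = (3*q + w)*(4*q + w)*(q*w + q)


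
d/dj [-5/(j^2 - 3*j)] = 5*(2*j - 3)/(j^2*(j - 3)^2)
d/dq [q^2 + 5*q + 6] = 2*q + 5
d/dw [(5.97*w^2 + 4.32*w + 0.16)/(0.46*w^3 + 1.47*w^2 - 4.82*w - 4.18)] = (-2.7462*w^4 - 3.9744*w^3 - 35.3466*w^2 - 50.3796*w - 17.2864)/(0.2116*w^6 + 1.3524*w^5 - 2.2735*w^4 - 18.0164*w^3 + 10.9432*w^2 + 40.2952*w + 17.4724)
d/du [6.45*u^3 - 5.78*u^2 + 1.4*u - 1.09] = 19.35*u^2 - 11.56*u + 1.4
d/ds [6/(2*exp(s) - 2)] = -3/(4*sinh(s/2)^2)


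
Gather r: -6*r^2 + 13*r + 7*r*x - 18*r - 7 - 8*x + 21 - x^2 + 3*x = -6*r^2 + r*(7*x - 5) - x^2 - 5*x + 14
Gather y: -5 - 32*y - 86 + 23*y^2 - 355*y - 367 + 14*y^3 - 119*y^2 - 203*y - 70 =14*y^3 - 96*y^2 - 590*y - 528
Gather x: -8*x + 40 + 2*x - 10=30 - 6*x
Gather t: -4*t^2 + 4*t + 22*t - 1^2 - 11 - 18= -4*t^2 + 26*t - 30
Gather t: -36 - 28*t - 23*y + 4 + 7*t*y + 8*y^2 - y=t*(7*y - 28) + 8*y^2 - 24*y - 32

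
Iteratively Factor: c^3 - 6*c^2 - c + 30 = (c + 2)*(c^2 - 8*c + 15) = (c - 5)*(c + 2)*(c - 3)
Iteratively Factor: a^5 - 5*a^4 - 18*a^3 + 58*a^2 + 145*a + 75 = (a + 3)*(a^4 - 8*a^3 + 6*a^2 + 40*a + 25) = (a - 5)*(a + 3)*(a^3 - 3*a^2 - 9*a - 5) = (a - 5)*(a + 1)*(a + 3)*(a^2 - 4*a - 5) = (a - 5)*(a + 1)^2*(a + 3)*(a - 5)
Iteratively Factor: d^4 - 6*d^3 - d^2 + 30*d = (d - 3)*(d^3 - 3*d^2 - 10*d) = (d - 3)*(d + 2)*(d^2 - 5*d) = d*(d - 3)*(d + 2)*(d - 5)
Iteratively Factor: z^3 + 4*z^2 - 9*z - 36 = (z + 4)*(z^2 - 9) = (z - 3)*(z + 4)*(z + 3)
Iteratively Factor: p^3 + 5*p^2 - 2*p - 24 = (p - 2)*(p^2 + 7*p + 12) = (p - 2)*(p + 4)*(p + 3)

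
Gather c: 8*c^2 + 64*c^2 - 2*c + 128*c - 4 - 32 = 72*c^2 + 126*c - 36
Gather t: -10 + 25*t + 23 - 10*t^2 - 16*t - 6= -10*t^2 + 9*t + 7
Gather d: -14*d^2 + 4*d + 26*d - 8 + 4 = -14*d^2 + 30*d - 4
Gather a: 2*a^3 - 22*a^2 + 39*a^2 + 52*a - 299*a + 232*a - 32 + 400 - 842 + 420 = 2*a^3 + 17*a^2 - 15*a - 54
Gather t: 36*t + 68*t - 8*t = 96*t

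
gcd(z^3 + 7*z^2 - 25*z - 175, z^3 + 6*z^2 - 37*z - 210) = z^2 + 12*z + 35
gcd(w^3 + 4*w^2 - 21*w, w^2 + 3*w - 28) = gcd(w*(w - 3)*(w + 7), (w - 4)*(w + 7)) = w + 7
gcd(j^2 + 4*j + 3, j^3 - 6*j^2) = 1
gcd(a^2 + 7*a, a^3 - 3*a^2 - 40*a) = a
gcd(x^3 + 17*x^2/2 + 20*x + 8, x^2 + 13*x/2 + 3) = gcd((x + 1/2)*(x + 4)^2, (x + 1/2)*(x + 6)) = x + 1/2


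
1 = 1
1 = 1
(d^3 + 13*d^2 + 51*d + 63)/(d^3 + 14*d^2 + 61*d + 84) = (d + 3)/(d + 4)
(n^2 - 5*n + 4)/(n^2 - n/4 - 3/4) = 4*(n - 4)/(4*n + 3)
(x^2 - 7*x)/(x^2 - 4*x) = (x - 7)/(x - 4)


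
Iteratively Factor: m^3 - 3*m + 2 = (m - 1)*(m^2 + m - 2) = (m - 1)*(m + 2)*(m - 1)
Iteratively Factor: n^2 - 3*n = (n)*(n - 3)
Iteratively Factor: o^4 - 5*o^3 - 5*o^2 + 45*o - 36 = (o + 3)*(o^3 - 8*o^2 + 19*o - 12) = (o - 1)*(o + 3)*(o^2 - 7*o + 12) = (o - 4)*(o - 1)*(o + 3)*(o - 3)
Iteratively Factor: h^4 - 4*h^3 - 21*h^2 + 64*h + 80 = (h + 4)*(h^3 - 8*h^2 + 11*h + 20) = (h - 4)*(h + 4)*(h^2 - 4*h - 5) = (h - 4)*(h + 1)*(h + 4)*(h - 5)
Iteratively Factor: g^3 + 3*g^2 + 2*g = (g + 1)*(g^2 + 2*g) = (g + 1)*(g + 2)*(g)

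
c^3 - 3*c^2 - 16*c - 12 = (c - 6)*(c + 1)*(c + 2)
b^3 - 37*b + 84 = (b - 4)*(b - 3)*(b + 7)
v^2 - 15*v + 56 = (v - 8)*(v - 7)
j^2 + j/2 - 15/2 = (j - 5/2)*(j + 3)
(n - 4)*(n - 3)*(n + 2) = n^3 - 5*n^2 - 2*n + 24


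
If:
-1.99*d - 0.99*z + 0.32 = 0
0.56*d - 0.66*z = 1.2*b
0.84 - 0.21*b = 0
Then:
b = 4.00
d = 2.66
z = -5.02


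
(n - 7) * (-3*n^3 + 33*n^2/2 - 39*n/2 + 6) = -3*n^4 + 75*n^3/2 - 135*n^2 + 285*n/2 - 42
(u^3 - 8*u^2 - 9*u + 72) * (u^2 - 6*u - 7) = u^5 - 14*u^4 + 32*u^3 + 182*u^2 - 369*u - 504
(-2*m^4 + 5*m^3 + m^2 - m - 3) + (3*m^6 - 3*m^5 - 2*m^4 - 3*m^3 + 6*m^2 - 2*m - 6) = 3*m^6 - 3*m^5 - 4*m^4 + 2*m^3 + 7*m^2 - 3*m - 9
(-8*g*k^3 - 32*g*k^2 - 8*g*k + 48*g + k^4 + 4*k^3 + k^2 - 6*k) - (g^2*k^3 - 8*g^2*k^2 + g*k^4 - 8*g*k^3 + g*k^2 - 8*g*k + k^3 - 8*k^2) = -g^2*k^3 + 8*g^2*k^2 - g*k^4 - 33*g*k^2 + 48*g + k^4 + 3*k^3 + 9*k^2 - 6*k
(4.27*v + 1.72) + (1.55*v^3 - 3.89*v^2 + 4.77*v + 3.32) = 1.55*v^3 - 3.89*v^2 + 9.04*v + 5.04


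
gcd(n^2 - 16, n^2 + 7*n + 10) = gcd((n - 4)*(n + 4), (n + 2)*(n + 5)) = 1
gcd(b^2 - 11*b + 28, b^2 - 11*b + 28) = b^2 - 11*b + 28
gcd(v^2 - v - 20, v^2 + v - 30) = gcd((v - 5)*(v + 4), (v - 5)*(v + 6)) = v - 5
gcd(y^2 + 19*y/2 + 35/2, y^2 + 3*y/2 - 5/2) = y + 5/2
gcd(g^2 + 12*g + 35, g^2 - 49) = g + 7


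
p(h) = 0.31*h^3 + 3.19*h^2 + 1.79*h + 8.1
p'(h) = 0.93*h^2 + 6.38*h + 1.79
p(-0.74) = 8.40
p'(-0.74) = -2.42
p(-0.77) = 8.47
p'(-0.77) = -2.57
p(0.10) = 8.31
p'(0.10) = 2.44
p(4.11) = 90.86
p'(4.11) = 43.72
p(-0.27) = 7.84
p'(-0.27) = 0.14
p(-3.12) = 24.15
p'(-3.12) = -9.06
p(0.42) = 9.44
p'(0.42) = 4.63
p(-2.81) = 21.38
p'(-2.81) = -8.79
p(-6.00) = 45.24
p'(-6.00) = -3.01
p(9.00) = 508.59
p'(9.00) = 134.54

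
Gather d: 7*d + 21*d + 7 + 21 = 28*d + 28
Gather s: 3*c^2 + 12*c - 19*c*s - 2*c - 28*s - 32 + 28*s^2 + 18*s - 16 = 3*c^2 + 10*c + 28*s^2 + s*(-19*c - 10) - 48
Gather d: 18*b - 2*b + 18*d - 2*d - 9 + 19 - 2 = 16*b + 16*d + 8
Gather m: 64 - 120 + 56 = 0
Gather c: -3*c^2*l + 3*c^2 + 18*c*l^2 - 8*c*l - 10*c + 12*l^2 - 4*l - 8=c^2*(3 - 3*l) + c*(18*l^2 - 8*l - 10) + 12*l^2 - 4*l - 8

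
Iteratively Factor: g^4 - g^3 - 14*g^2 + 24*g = (g + 4)*(g^3 - 5*g^2 + 6*g) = (g - 3)*(g + 4)*(g^2 - 2*g) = g*(g - 3)*(g + 4)*(g - 2)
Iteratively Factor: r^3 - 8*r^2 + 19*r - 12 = (r - 1)*(r^2 - 7*r + 12) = (r - 3)*(r - 1)*(r - 4)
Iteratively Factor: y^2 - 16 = (y - 4)*(y + 4)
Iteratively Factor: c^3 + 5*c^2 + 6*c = (c + 3)*(c^2 + 2*c) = (c + 2)*(c + 3)*(c)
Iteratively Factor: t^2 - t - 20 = (t - 5)*(t + 4)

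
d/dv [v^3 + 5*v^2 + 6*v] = 3*v^2 + 10*v + 6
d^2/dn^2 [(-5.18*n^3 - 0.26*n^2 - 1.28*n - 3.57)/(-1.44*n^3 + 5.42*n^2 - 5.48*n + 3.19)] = (81.936*n^6 - 229.333248*n^5 + 302.120064000001*n^4 - 226.649912*n^3 + 298.541904*n^2 - 354.325836*n + 141.011328)/(2.985984*n^9 - 33.716736*n^8 + 160.996032*n^7 - 435.686264*n^6 + 762.063216*n^5 - 920.46402*n^4 + 777.015968*n^3 - 452.854314*n^2 + 167.295084*n - 32.461759)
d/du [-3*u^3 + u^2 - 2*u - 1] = -9*u^2 + 2*u - 2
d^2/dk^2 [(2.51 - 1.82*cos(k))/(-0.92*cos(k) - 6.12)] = (-82.299312*cos(k) + 6.185896*cos(2*k) + 1.66533453693773e-16*cos(3*k) - 18.557688)/(0.778688*cos(k)^3 + 15.539904*cos(k)^2 + 103.374144*cos(k) + 229.220928)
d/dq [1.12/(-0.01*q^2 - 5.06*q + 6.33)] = (0.0224*q + 5.6672)/(0.01*q^2 + 5.06*q - 6.33)^2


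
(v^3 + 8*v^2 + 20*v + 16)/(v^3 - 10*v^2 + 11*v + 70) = (v^2 + 6*v + 8)/(v^2 - 12*v + 35)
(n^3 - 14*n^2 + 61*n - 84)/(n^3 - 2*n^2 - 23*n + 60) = (n - 7)/(n + 5)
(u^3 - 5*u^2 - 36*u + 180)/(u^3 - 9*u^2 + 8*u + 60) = (u + 6)/(u + 2)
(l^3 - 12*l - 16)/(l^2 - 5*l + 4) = (l^2 + 4*l + 4)/(l - 1)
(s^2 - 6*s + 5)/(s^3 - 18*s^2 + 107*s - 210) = (s - 1)/(s^2 - 13*s + 42)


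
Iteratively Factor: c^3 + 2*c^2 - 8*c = (c + 4)*(c^2 - 2*c) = (c - 2)*(c + 4)*(c)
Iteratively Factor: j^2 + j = (j + 1)*(j)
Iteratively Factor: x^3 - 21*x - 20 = (x - 5)*(x^2 + 5*x + 4) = (x - 5)*(x + 4)*(x + 1)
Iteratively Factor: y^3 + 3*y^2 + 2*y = (y + 2)*(y^2 + y) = y*(y + 2)*(y + 1)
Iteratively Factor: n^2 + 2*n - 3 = (n - 1)*(n + 3)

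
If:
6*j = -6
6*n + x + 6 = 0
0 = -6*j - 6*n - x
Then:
No Solution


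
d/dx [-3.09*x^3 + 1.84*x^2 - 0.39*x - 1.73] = -9.27*x^2 + 3.68*x - 0.39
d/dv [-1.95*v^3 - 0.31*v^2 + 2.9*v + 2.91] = -5.85*v^2 - 0.62*v + 2.9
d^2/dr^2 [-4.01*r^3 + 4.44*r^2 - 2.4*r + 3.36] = 8.88 - 24.06*r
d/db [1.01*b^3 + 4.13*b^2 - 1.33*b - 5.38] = 3.03*b^2 + 8.26*b - 1.33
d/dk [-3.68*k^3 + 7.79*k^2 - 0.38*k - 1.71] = -11.04*k^2 + 15.58*k - 0.38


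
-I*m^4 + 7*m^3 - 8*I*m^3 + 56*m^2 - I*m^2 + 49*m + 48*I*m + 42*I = (m + 1)*(m + 7)*(m + 6*I)*(-I*m + 1)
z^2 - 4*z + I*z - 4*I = (z - 4)*(z + I)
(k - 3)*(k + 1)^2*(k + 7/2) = k^4 + 5*k^3/2 - 17*k^2/2 - 41*k/2 - 21/2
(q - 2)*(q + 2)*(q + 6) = q^3 + 6*q^2 - 4*q - 24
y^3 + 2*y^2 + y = y*(y + 1)^2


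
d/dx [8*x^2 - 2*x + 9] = 16*x - 2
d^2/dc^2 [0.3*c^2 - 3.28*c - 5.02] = 0.600000000000000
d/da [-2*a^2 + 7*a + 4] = 7 - 4*a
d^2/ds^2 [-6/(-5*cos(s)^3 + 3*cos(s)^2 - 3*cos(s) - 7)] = 18*((9*cos(s) - 8*cos(2*s) + 15*cos(3*s))*(5*cos(s)^3 - 3*cos(s)^2 + 3*cos(s) + 7)/4 + 6*(5*cos(s)^2 - 2*cos(s) + 1)^2*sin(s)^2)/(5*cos(s)^3 - 3*cos(s)^2 + 3*cos(s) + 7)^3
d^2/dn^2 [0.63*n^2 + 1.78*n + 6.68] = 1.26000000000000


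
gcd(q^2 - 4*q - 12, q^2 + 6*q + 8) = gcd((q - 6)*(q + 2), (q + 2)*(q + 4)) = q + 2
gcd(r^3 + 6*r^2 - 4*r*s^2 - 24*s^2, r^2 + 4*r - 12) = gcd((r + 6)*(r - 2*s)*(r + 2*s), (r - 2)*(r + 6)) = r + 6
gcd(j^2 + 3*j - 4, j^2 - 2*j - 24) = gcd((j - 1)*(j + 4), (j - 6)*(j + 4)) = j + 4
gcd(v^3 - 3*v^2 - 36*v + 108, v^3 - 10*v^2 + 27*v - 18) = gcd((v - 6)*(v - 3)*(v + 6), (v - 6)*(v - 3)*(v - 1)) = v^2 - 9*v + 18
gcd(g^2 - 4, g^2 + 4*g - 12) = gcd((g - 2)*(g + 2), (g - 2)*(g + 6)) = g - 2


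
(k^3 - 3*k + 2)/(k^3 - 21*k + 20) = (k^2 + k - 2)/(k^2 + k - 20)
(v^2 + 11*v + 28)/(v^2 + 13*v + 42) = (v + 4)/(v + 6)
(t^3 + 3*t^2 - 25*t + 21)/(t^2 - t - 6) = (t^2 + 6*t - 7)/(t + 2)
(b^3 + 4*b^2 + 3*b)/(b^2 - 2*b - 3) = b*(b + 3)/(b - 3)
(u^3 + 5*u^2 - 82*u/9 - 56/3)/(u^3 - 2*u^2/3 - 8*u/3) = (u^2 + 11*u/3 - 14)/(u*(u - 2))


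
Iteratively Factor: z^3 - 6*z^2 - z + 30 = (z - 5)*(z^2 - z - 6) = (z - 5)*(z + 2)*(z - 3)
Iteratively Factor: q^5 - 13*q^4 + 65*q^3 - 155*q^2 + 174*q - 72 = (q - 3)*(q^4 - 10*q^3 + 35*q^2 - 50*q + 24) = (q - 3)^2*(q^3 - 7*q^2 + 14*q - 8) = (q - 3)^2*(q - 2)*(q^2 - 5*q + 4) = (q - 4)*(q - 3)^2*(q - 2)*(q - 1)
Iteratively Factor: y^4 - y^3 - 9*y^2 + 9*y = (y - 3)*(y^3 + 2*y^2 - 3*y) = (y - 3)*(y - 1)*(y^2 + 3*y) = y*(y - 3)*(y - 1)*(y + 3)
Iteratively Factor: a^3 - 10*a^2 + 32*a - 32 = (a - 2)*(a^2 - 8*a + 16) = (a - 4)*(a - 2)*(a - 4)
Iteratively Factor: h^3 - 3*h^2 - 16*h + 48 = (h - 3)*(h^2 - 16) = (h - 4)*(h - 3)*(h + 4)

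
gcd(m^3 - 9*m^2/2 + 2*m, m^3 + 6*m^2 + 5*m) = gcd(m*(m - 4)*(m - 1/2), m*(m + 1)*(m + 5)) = m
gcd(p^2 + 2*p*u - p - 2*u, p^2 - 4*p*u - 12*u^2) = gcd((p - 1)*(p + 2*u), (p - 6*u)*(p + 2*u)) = p + 2*u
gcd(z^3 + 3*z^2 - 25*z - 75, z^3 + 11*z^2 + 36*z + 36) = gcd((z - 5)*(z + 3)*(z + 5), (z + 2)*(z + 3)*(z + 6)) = z + 3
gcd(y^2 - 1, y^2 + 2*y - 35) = 1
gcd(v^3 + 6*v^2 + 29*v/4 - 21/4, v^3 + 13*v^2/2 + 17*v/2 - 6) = v^2 + 5*v/2 - 3/2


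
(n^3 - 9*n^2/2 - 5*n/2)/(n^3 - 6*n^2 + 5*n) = (n + 1/2)/(n - 1)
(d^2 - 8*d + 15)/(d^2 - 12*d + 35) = (d - 3)/(d - 7)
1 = 1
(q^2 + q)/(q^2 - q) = (q + 1)/(q - 1)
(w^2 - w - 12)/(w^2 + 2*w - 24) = (w + 3)/(w + 6)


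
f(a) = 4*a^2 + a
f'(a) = 8*a + 1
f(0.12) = 0.18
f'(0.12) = 1.96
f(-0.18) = -0.05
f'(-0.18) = -0.44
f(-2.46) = 21.75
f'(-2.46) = -18.68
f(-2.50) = 22.50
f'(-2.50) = -19.00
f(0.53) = 1.65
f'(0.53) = 5.24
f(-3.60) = 48.24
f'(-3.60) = -27.80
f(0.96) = 4.65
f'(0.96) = 8.68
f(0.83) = 3.59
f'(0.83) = 7.64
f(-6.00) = 138.00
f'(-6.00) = -47.00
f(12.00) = 588.00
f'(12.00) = 97.00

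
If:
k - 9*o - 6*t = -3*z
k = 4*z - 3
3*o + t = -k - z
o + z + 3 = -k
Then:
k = -27/2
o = 105/8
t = -93/4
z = -21/8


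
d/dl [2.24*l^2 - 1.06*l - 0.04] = 4.48*l - 1.06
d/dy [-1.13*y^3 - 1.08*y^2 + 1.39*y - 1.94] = -3.39*y^2 - 2.16*y + 1.39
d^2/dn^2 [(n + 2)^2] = 2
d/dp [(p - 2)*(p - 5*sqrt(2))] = 2*p - 5*sqrt(2) - 2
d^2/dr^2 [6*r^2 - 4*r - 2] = 12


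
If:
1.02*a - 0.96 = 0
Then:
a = 0.94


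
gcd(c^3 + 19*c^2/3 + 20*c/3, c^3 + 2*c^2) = c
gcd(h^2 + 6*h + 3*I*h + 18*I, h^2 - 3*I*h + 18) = h + 3*I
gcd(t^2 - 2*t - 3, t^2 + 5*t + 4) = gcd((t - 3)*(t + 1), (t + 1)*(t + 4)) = t + 1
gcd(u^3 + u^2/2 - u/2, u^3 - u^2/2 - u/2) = u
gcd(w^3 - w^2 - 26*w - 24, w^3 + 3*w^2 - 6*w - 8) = w^2 + 5*w + 4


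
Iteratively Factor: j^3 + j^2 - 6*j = (j)*(j^2 + j - 6) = j*(j + 3)*(j - 2)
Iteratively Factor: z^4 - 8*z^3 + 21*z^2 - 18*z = (z - 2)*(z^3 - 6*z^2 + 9*z) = (z - 3)*(z - 2)*(z^2 - 3*z) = z*(z - 3)*(z - 2)*(z - 3)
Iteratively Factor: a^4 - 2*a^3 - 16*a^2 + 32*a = (a - 4)*(a^3 + 2*a^2 - 8*a) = (a - 4)*(a + 4)*(a^2 - 2*a) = (a - 4)*(a - 2)*(a + 4)*(a)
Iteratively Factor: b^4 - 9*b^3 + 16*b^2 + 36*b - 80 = (b + 2)*(b^3 - 11*b^2 + 38*b - 40) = (b - 4)*(b + 2)*(b^2 - 7*b + 10) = (b - 5)*(b - 4)*(b + 2)*(b - 2)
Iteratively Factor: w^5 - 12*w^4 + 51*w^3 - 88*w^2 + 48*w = (w - 1)*(w^4 - 11*w^3 + 40*w^2 - 48*w) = (w - 3)*(w - 1)*(w^3 - 8*w^2 + 16*w) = w*(w - 3)*(w - 1)*(w^2 - 8*w + 16) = w*(w - 4)*(w - 3)*(w - 1)*(w - 4)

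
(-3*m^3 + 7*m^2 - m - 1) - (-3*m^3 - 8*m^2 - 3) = 15*m^2 - m + 2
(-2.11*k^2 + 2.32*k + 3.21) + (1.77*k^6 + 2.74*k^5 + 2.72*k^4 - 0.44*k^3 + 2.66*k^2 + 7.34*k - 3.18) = 1.77*k^6 + 2.74*k^5 + 2.72*k^4 - 0.44*k^3 + 0.55*k^2 + 9.66*k + 0.0299999999999998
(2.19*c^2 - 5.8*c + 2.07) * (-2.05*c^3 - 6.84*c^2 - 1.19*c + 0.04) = -4.4895*c^5 - 3.0896*c^4 + 32.8224*c^3 - 7.1692*c^2 - 2.6953*c + 0.0828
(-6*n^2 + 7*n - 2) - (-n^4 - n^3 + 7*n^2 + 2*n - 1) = n^4 + n^3 - 13*n^2 + 5*n - 1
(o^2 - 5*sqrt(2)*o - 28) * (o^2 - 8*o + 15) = o^4 - 8*o^3 - 5*sqrt(2)*o^3 - 13*o^2 + 40*sqrt(2)*o^2 - 75*sqrt(2)*o + 224*o - 420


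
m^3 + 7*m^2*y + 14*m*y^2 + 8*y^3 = (m + y)*(m + 2*y)*(m + 4*y)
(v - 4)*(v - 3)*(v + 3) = v^3 - 4*v^2 - 9*v + 36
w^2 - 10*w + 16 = (w - 8)*(w - 2)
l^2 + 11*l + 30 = (l + 5)*(l + 6)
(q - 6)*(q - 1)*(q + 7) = q^3 - 43*q + 42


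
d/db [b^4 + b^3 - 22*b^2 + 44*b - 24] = 4*b^3 + 3*b^2 - 44*b + 44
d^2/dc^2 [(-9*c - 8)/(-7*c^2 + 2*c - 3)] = 2*(4*(7*c - 1)^2*(9*c + 8) - (189*c + 38)*(7*c^2 - 2*c + 3))/(7*c^2 - 2*c + 3)^3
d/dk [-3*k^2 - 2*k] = -6*k - 2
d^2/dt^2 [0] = 0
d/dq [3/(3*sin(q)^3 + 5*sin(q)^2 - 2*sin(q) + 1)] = 3*(-9*sin(q)^2 - 10*sin(q) + 2)*cos(q)/(3*sin(q)^3 + 5*sin(q)^2 - 2*sin(q) + 1)^2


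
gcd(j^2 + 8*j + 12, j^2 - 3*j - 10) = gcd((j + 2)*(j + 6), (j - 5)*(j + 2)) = j + 2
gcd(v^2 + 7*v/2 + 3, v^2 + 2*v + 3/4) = v + 3/2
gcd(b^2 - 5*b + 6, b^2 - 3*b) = b - 3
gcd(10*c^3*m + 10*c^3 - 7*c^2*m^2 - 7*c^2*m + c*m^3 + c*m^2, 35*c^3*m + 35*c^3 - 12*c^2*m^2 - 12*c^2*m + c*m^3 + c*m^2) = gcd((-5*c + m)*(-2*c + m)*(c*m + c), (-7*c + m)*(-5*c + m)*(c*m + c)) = 5*c^2*m + 5*c^2 - c*m^2 - c*m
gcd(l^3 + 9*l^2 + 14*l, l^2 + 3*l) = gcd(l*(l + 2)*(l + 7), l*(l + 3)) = l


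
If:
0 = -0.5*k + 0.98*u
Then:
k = 1.96*u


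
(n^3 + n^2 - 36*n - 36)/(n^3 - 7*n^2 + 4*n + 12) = (n + 6)/(n - 2)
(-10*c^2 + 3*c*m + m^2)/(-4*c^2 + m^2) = (5*c + m)/(2*c + m)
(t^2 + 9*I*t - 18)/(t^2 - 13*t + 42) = (t^2 + 9*I*t - 18)/(t^2 - 13*t + 42)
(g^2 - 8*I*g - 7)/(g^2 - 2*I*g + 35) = (g - I)/(g + 5*I)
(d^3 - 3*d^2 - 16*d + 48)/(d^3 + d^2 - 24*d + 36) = (d^2 - 16)/(d^2 + 4*d - 12)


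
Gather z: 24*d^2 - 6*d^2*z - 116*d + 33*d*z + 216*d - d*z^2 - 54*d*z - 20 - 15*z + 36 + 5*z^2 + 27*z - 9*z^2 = 24*d^2 + 100*d + z^2*(-d - 4) + z*(-6*d^2 - 21*d + 12) + 16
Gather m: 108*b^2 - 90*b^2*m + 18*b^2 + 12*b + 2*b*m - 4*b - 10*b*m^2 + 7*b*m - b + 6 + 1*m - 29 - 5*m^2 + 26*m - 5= 126*b^2 + 7*b + m^2*(-10*b - 5) + m*(-90*b^2 + 9*b + 27) - 28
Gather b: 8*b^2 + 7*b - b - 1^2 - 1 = 8*b^2 + 6*b - 2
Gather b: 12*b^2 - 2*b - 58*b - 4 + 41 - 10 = 12*b^2 - 60*b + 27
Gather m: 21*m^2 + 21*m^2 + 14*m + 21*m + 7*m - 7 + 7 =42*m^2 + 42*m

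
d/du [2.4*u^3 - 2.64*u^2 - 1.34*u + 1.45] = 7.2*u^2 - 5.28*u - 1.34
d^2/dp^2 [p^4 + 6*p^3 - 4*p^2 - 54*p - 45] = 12*p^2 + 36*p - 8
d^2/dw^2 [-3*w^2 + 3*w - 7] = -6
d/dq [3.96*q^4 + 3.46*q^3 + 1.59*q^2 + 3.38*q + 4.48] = 15.84*q^3 + 10.38*q^2 + 3.18*q + 3.38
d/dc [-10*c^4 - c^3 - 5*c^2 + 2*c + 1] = -40*c^3 - 3*c^2 - 10*c + 2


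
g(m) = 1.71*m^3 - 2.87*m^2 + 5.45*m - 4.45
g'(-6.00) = 224.57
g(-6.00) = -509.83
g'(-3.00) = 68.84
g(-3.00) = -92.80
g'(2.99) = 34.15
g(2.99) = 31.90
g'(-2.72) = 59.02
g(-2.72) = -74.92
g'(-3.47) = 87.14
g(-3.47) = -129.37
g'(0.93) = 4.55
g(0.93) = -0.49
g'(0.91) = 4.47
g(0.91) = -0.58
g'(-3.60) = 92.60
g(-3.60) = -141.05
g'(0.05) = 5.18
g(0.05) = -4.18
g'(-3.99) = 110.02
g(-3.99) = -180.51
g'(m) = 5.13*m^2 - 5.74*m + 5.45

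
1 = 1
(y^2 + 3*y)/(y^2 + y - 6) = y/(y - 2)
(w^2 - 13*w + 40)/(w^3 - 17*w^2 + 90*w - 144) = (w - 5)/(w^2 - 9*w + 18)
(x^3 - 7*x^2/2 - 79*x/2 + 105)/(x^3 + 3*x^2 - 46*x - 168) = (x - 5/2)/(x + 4)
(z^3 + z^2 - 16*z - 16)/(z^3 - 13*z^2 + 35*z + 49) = (z^2 - 16)/(z^2 - 14*z + 49)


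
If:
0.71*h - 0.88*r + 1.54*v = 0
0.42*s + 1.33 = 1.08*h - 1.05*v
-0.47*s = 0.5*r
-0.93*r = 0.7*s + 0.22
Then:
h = 0.73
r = -1.19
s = 1.26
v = -1.02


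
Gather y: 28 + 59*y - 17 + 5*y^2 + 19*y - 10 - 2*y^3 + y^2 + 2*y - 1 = -2*y^3 + 6*y^2 + 80*y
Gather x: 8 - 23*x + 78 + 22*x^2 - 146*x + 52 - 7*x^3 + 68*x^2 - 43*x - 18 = -7*x^3 + 90*x^2 - 212*x + 120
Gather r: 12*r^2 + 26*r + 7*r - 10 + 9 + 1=12*r^2 + 33*r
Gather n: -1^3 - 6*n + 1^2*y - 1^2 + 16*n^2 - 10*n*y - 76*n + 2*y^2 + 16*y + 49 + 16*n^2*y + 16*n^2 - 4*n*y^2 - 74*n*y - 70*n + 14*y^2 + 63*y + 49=n^2*(16*y + 32) + n*(-4*y^2 - 84*y - 152) + 16*y^2 + 80*y + 96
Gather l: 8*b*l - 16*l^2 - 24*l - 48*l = -16*l^2 + l*(8*b - 72)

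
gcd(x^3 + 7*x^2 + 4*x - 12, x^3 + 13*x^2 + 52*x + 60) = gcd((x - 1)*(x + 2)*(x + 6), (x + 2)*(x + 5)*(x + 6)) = x^2 + 8*x + 12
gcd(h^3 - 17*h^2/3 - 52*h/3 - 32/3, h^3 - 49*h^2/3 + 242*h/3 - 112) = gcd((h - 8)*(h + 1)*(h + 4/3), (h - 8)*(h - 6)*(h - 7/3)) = h - 8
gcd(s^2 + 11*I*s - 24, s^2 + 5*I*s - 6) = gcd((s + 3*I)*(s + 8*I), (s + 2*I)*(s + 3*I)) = s + 3*I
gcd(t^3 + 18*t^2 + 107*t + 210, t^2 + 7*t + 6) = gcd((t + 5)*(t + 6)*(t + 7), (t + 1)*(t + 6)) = t + 6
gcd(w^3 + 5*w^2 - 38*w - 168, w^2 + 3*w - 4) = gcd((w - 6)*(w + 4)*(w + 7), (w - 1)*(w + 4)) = w + 4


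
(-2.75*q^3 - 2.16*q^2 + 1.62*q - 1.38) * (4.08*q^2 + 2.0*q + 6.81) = -11.22*q^5 - 14.3128*q^4 - 16.4379*q^3 - 17.1*q^2 + 8.2722*q - 9.3978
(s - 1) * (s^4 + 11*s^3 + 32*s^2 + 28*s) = s^5 + 10*s^4 + 21*s^3 - 4*s^2 - 28*s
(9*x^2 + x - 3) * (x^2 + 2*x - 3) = 9*x^4 + 19*x^3 - 28*x^2 - 9*x + 9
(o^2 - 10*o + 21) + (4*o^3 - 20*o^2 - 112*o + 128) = 4*o^3 - 19*o^2 - 122*o + 149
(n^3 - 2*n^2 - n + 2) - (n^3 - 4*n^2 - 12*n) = 2*n^2 + 11*n + 2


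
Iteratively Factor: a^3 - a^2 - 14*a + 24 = (a - 3)*(a^2 + 2*a - 8) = (a - 3)*(a + 4)*(a - 2)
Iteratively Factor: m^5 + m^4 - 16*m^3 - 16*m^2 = (m + 4)*(m^4 - 3*m^3 - 4*m^2) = m*(m + 4)*(m^3 - 3*m^2 - 4*m) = m*(m - 4)*(m + 4)*(m^2 + m) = m*(m - 4)*(m + 1)*(m + 4)*(m)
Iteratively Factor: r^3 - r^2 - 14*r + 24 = (r - 2)*(r^2 + r - 12) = (r - 2)*(r + 4)*(r - 3)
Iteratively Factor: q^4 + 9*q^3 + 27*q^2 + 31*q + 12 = (q + 1)*(q^3 + 8*q^2 + 19*q + 12) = (q + 1)*(q + 4)*(q^2 + 4*q + 3) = (q + 1)^2*(q + 4)*(q + 3)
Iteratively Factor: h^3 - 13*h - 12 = (h - 4)*(h^2 + 4*h + 3) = (h - 4)*(h + 1)*(h + 3)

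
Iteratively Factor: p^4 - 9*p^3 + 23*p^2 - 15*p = (p - 5)*(p^3 - 4*p^2 + 3*p) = (p - 5)*(p - 3)*(p^2 - p) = p*(p - 5)*(p - 3)*(p - 1)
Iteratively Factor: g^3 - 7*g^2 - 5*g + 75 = (g - 5)*(g^2 - 2*g - 15) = (g - 5)^2*(g + 3)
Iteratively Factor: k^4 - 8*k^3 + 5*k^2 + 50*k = (k + 2)*(k^3 - 10*k^2 + 25*k) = (k - 5)*(k + 2)*(k^2 - 5*k) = k*(k - 5)*(k + 2)*(k - 5)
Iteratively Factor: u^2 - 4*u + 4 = (u - 2)*(u - 2)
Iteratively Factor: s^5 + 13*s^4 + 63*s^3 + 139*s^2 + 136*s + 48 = (s + 4)*(s^4 + 9*s^3 + 27*s^2 + 31*s + 12) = (s + 3)*(s + 4)*(s^3 + 6*s^2 + 9*s + 4) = (s + 1)*(s + 3)*(s + 4)*(s^2 + 5*s + 4) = (s + 1)^2*(s + 3)*(s + 4)*(s + 4)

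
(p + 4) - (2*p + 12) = -p - 8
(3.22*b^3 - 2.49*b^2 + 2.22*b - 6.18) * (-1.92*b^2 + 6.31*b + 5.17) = -6.1824*b^5 + 25.099*b^4 - 3.3269*b^3 + 13.0005*b^2 - 27.5184*b - 31.9506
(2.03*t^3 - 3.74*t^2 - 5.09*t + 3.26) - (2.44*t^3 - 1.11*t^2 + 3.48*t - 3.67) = -0.41*t^3 - 2.63*t^2 - 8.57*t + 6.93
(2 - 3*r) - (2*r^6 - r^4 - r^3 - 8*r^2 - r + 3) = -2*r^6 + r^4 + r^3 + 8*r^2 - 2*r - 1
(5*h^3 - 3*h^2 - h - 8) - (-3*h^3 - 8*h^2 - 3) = 8*h^3 + 5*h^2 - h - 5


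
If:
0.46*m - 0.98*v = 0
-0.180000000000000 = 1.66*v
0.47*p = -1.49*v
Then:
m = -0.23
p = 0.34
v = -0.11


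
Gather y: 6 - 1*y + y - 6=0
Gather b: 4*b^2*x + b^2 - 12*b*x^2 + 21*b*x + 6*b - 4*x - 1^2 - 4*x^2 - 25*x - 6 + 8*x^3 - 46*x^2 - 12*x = b^2*(4*x + 1) + b*(-12*x^2 + 21*x + 6) + 8*x^3 - 50*x^2 - 41*x - 7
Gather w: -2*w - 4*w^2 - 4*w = -4*w^2 - 6*w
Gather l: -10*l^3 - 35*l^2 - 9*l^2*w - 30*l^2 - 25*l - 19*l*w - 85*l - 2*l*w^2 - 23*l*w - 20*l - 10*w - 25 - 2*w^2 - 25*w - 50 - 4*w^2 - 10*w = -10*l^3 + l^2*(-9*w - 65) + l*(-2*w^2 - 42*w - 130) - 6*w^2 - 45*w - 75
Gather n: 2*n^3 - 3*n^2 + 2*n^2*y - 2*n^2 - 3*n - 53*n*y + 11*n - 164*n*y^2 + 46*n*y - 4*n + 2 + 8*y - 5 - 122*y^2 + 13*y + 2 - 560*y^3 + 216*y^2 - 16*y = 2*n^3 + n^2*(2*y - 5) + n*(-164*y^2 - 7*y + 4) - 560*y^3 + 94*y^2 + 5*y - 1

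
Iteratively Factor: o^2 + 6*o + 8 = (o + 2)*(o + 4)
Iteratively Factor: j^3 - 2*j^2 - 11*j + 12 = (j + 3)*(j^2 - 5*j + 4) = (j - 1)*(j + 3)*(j - 4)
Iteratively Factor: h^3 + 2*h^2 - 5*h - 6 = (h + 3)*(h^2 - h - 2) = (h - 2)*(h + 3)*(h + 1)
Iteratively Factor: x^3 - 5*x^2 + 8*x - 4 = (x - 2)*(x^2 - 3*x + 2) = (x - 2)^2*(x - 1)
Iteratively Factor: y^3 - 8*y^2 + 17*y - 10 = (y - 5)*(y^2 - 3*y + 2) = (y - 5)*(y - 2)*(y - 1)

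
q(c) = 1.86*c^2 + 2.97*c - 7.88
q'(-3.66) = -10.65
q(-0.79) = -9.07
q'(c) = 3.72*c + 2.97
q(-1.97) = -6.51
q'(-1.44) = -2.39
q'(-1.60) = -2.98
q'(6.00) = 25.29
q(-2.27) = -5.04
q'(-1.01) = -0.79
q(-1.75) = -7.38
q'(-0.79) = 0.03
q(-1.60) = -7.87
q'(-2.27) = -5.47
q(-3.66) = 6.17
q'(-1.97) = -4.36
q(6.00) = 76.90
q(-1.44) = -8.30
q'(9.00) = 36.45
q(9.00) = 169.51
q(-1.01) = -8.98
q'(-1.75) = -3.54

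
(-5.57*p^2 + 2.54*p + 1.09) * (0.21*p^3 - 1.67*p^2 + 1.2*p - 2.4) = -1.1697*p^5 + 9.8353*p^4 - 10.6969*p^3 + 14.5957*p^2 - 4.788*p - 2.616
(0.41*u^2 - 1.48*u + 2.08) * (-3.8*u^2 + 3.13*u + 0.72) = -1.558*u^4 + 6.9073*u^3 - 12.2412*u^2 + 5.4448*u + 1.4976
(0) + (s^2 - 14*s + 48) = s^2 - 14*s + 48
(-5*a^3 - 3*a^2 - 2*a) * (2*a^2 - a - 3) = -10*a^5 - a^4 + 14*a^3 + 11*a^2 + 6*a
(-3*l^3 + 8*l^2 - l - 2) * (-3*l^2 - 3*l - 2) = 9*l^5 - 15*l^4 - 15*l^3 - 7*l^2 + 8*l + 4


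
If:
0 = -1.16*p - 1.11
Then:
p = -0.96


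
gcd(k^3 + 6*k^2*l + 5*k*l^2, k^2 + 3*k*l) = k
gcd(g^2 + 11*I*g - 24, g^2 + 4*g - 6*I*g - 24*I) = 1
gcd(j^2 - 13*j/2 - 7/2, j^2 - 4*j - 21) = j - 7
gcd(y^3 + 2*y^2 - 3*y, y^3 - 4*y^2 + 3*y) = y^2 - y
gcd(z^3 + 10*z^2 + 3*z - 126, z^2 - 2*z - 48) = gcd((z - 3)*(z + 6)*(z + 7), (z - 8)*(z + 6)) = z + 6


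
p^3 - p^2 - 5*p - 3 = (p - 3)*(p + 1)^2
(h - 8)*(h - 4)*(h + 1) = h^3 - 11*h^2 + 20*h + 32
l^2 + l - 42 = (l - 6)*(l + 7)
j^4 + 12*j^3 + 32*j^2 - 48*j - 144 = (j - 2)*(j + 2)*(j + 6)^2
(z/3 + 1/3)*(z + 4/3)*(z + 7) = z^3/3 + 28*z^2/9 + 53*z/9 + 28/9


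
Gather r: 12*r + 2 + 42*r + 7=54*r + 9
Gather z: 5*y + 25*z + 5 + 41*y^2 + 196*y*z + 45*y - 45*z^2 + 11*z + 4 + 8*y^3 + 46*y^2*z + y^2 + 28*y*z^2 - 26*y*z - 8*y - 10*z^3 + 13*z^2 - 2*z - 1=8*y^3 + 42*y^2 + 42*y - 10*z^3 + z^2*(28*y - 32) + z*(46*y^2 + 170*y + 34) + 8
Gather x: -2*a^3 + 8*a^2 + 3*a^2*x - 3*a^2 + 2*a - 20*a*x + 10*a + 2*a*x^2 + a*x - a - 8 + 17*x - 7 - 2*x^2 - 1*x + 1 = -2*a^3 + 5*a^2 + 11*a + x^2*(2*a - 2) + x*(3*a^2 - 19*a + 16) - 14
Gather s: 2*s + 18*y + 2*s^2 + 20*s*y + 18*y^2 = 2*s^2 + s*(20*y + 2) + 18*y^2 + 18*y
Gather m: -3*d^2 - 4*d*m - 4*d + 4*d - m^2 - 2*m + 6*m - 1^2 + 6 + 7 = -3*d^2 - m^2 + m*(4 - 4*d) + 12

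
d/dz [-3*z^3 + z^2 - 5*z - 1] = -9*z^2 + 2*z - 5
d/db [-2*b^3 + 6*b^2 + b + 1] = -6*b^2 + 12*b + 1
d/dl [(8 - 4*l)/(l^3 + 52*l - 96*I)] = 4*(-l^3 - 52*l + (l - 2)*(3*l^2 + 52) + 96*I)/(l^3 + 52*l - 96*I)^2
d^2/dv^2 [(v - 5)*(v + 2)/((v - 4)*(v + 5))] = 4*(-2*v^3 + 15*v^2 - 105*v + 65)/(v^6 + 3*v^5 - 57*v^4 - 119*v^3 + 1140*v^2 + 1200*v - 8000)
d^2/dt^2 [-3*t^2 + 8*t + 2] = -6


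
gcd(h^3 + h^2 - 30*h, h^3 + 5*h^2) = h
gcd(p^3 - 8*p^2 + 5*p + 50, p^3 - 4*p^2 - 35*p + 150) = p^2 - 10*p + 25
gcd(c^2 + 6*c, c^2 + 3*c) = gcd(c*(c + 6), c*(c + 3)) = c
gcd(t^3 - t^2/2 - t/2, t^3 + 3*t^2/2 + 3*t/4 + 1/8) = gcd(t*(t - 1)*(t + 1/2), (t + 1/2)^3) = t + 1/2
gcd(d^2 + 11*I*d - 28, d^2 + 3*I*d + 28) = d + 7*I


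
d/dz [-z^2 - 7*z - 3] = -2*z - 7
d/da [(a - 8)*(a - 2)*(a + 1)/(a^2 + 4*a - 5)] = (a^4 + 8*a^3 - 57*a^2 + 58*a - 94)/(a^4 + 8*a^3 + 6*a^2 - 40*a + 25)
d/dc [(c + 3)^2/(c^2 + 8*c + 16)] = 2*(c + 3)/(c^3 + 12*c^2 + 48*c + 64)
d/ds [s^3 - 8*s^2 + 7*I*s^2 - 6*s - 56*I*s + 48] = 3*s^2 + s*(-16 + 14*I) - 6 - 56*I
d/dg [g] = 1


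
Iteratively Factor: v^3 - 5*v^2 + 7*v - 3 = (v - 1)*(v^2 - 4*v + 3) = (v - 3)*(v - 1)*(v - 1)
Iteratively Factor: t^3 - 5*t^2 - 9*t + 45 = (t + 3)*(t^2 - 8*t + 15) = (t - 3)*(t + 3)*(t - 5)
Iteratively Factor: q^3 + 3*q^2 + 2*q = (q + 1)*(q^2 + 2*q) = (q + 1)*(q + 2)*(q)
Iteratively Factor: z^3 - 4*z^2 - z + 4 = (z - 4)*(z^2 - 1) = (z - 4)*(z - 1)*(z + 1)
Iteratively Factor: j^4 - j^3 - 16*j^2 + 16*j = (j)*(j^3 - j^2 - 16*j + 16) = j*(j - 4)*(j^2 + 3*j - 4) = j*(j - 4)*(j + 4)*(j - 1)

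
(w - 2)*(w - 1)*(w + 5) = w^3 + 2*w^2 - 13*w + 10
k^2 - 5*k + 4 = (k - 4)*(k - 1)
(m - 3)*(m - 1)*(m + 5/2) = m^3 - 3*m^2/2 - 7*m + 15/2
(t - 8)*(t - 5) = t^2 - 13*t + 40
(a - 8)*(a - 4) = a^2 - 12*a + 32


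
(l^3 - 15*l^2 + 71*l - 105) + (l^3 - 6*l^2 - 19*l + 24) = 2*l^3 - 21*l^2 + 52*l - 81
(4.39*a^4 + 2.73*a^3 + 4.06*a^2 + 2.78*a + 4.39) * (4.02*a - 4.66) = 17.6478*a^5 - 9.4828*a^4 + 3.5994*a^3 - 7.744*a^2 + 4.693*a - 20.4574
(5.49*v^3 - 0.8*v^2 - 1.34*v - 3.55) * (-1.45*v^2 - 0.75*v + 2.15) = -7.9605*v^5 - 2.9575*v^4 + 14.3465*v^3 + 4.4325*v^2 - 0.218500000000001*v - 7.6325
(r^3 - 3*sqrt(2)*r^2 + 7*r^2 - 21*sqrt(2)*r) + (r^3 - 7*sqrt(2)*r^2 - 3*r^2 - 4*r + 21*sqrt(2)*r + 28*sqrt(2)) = 2*r^3 - 10*sqrt(2)*r^2 + 4*r^2 - 4*r + 28*sqrt(2)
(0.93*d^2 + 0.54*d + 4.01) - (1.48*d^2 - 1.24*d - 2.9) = -0.55*d^2 + 1.78*d + 6.91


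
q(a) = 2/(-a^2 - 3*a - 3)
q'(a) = 2*(2*a + 3)/(-a^2 - 3*a - 3)^2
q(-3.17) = -0.57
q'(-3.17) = -0.53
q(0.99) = -0.29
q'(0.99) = 0.21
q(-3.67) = -0.37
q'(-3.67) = -0.29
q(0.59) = -0.39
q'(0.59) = 0.32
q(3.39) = -0.08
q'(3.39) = 0.03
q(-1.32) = -2.56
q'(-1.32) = 1.18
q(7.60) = -0.02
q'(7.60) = 0.01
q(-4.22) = -0.25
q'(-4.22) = -0.16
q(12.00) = -0.01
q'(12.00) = 0.00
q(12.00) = -0.01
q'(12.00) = 0.00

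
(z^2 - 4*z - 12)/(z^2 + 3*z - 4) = (z^2 - 4*z - 12)/(z^2 + 3*z - 4)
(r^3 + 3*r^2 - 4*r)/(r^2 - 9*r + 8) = r*(r + 4)/(r - 8)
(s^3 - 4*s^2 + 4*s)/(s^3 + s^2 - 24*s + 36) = s*(s - 2)/(s^2 + 3*s - 18)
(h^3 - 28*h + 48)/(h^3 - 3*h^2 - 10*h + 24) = (h + 6)/(h + 3)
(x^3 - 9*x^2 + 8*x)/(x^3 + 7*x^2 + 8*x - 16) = x*(x - 8)/(x^2 + 8*x + 16)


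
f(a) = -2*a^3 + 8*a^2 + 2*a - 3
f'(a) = -6*a^2 + 16*a + 2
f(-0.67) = -0.15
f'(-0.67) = -11.41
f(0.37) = -1.27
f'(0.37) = 7.10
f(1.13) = 6.59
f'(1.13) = 12.42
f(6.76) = -241.73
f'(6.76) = -164.03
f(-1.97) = 39.40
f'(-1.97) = -52.81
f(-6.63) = 918.26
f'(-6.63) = -367.82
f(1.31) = 8.85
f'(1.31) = 12.66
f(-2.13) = 48.36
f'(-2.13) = -59.30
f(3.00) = 21.00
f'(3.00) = -4.00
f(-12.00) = 4581.00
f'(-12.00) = -1054.00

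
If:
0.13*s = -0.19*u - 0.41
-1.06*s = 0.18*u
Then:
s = 0.41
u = -2.44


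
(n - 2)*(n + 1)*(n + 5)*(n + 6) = n^4 + 10*n^3 + 17*n^2 - 52*n - 60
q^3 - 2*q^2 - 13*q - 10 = (q - 5)*(q + 1)*(q + 2)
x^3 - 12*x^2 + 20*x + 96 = (x - 8)*(x - 6)*(x + 2)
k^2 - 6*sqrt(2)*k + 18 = (k - 3*sqrt(2))^2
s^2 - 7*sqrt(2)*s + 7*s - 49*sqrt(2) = (s + 7)*(s - 7*sqrt(2))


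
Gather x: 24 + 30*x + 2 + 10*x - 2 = 40*x + 24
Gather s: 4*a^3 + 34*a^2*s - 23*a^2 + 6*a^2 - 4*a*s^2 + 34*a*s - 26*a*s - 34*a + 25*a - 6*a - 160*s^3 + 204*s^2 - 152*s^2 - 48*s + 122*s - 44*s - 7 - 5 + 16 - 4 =4*a^3 - 17*a^2 - 15*a - 160*s^3 + s^2*(52 - 4*a) + s*(34*a^2 + 8*a + 30)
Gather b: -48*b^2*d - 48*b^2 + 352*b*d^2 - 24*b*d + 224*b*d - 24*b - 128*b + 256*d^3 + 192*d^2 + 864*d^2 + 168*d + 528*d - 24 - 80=b^2*(-48*d - 48) + b*(352*d^2 + 200*d - 152) + 256*d^3 + 1056*d^2 + 696*d - 104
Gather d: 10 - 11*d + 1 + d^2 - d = d^2 - 12*d + 11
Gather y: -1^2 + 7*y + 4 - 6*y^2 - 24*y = -6*y^2 - 17*y + 3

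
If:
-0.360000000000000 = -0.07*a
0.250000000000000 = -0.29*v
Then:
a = 5.14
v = -0.86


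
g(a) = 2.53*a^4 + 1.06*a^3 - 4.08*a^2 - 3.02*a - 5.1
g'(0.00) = -3.02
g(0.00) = -5.10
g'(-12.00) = -16934.54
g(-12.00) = 50074.02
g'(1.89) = 61.24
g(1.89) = 14.06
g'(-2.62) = -141.82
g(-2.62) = 74.96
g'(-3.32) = -311.21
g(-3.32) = 228.54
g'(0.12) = -3.94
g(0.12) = -5.52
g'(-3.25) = -290.31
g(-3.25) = 207.50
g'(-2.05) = -60.11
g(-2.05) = 19.50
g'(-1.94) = -49.11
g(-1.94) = 13.50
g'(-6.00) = -2025.50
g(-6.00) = 2916.06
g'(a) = 10.12*a^3 + 3.18*a^2 - 8.16*a - 3.02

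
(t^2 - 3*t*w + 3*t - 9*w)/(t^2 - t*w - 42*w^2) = (-t^2 + 3*t*w - 3*t + 9*w)/(-t^2 + t*w + 42*w^2)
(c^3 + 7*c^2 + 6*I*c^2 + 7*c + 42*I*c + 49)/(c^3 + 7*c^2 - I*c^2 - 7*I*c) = (c + 7*I)/c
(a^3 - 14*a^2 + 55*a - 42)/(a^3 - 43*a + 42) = (a - 7)/(a + 7)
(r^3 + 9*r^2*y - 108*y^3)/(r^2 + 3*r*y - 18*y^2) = r + 6*y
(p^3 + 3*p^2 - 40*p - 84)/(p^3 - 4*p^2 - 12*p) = (p + 7)/p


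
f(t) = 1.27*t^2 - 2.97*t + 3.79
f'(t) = 2.54*t - 2.97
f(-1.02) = 8.14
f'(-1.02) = -5.56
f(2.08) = 3.11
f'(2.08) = 2.31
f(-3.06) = 24.77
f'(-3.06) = -10.74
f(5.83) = 29.64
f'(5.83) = 11.84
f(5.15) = 22.18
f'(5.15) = 10.11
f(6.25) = 34.84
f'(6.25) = 12.90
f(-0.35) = 4.99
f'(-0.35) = -3.86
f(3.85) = 11.18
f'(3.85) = 6.81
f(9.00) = 79.93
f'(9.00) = 19.89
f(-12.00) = 222.31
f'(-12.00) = -33.45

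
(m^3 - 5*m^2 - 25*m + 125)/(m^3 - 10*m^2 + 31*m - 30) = (m^2 - 25)/(m^2 - 5*m + 6)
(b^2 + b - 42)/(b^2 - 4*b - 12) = (b + 7)/(b + 2)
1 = 1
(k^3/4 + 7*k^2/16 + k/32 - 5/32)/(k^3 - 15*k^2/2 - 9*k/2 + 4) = (4*k + 5)/(16*(k - 8))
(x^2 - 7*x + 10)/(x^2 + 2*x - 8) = (x - 5)/(x + 4)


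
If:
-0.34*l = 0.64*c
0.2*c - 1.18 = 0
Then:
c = 5.90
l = -11.11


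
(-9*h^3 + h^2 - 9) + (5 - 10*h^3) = -19*h^3 + h^2 - 4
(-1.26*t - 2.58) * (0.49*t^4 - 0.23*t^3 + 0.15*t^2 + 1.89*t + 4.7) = -0.6174*t^5 - 0.9744*t^4 + 0.4044*t^3 - 2.7684*t^2 - 10.7982*t - 12.126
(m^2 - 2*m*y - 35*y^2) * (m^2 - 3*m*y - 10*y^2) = m^4 - 5*m^3*y - 39*m^2*y^2 + 125*m*y^3 + 350*y^4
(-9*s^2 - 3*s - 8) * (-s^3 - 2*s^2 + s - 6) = 9*s^5 + 21*s^4 + 5*s^3 + 67*s^2 + 10*s + 48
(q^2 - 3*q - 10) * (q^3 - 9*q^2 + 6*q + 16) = q^5 - 12*q^4 + 23*q^3 + 88*q^2 - 108*q - 160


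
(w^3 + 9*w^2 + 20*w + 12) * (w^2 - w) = w^5 + 8*w^4 + 11*w^3 - 8*w^2 - 12*w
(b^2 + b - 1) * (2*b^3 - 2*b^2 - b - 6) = 2*b^5 - 5*b^3 - 5*b^2 - 5*b + 6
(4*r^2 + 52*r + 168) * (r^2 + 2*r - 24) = 4*r^4 + 60*r^3 + 176*r^2 - 912*r - 4032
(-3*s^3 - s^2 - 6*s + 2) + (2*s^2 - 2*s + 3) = -3*s^3 + s^2 - 8*s + 5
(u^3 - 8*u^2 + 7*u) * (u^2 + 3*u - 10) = u^5 - 5*u^4 - 27*u^3 + 101*u^2 - 70*u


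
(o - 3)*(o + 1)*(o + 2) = o^3 - 7*o - 6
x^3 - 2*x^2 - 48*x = x*(x - 8)*(x + 6)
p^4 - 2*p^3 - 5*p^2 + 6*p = p*(p - 3)*(p - 1)*(p + 2)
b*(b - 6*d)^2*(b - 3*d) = b^4 - 15*b^3*d + 72*b^2*d^2 - 108*b*d^3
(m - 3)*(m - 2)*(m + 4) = m^3 - m^2 - 14*m + 24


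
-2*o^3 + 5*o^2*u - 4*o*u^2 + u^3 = (-2*o + u)*(-o + u)^2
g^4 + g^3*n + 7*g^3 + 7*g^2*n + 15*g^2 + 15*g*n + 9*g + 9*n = (g + 1)*(g + 3)^2*(g + n)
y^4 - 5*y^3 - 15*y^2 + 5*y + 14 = (y - 7)*(y - 1)*(y + 1)*(y + 2)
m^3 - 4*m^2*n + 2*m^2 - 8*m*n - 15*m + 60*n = (m - 3)*(m + 5)*(m - 4*n)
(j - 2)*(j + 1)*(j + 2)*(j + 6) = j^4 + 7*j^3 + 2*j^2 - 28*j - 24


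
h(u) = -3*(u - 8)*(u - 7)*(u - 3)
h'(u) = -3*(u - 8)*(u - 7) - 3*(u - 8)*(u - 3) - 3*(u - 7)*(u - 3) = -9*u^2 + 108*u - 303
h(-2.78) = 1828.13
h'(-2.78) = -672.80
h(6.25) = -12.80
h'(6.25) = 20.44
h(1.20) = 212.98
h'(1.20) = -186.36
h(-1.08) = 898.00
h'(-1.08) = -430.14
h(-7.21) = 6620.19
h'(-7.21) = -1549.54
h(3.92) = -34.68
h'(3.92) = -17.94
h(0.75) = 305.86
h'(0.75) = -227.06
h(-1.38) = 1032.86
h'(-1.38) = -469.18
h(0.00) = 504.00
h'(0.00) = -303.00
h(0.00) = 504.00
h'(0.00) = -303.00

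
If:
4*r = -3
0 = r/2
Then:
No Solution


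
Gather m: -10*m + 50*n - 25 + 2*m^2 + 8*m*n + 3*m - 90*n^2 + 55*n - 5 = 2*m^2 + m*(8*n - 7) - 90*n^2 + 105*n - 30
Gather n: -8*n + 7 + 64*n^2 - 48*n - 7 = 64*n^2 - 56*n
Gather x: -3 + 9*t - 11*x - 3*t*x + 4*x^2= 9*t + 4*x^2 + x*(-3*t - 11) - 3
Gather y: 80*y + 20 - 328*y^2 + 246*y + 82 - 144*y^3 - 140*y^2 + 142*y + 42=-144*y^3 - 468*y^2 + 468*y + 144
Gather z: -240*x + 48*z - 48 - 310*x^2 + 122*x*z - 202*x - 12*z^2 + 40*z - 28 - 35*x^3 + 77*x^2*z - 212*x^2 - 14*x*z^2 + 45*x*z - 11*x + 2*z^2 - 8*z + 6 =-35*x^3 - 522*x^2 - 453*x + z^2*(-14*x - 10) + z*(77*x^2 + 167*x + 80) - 70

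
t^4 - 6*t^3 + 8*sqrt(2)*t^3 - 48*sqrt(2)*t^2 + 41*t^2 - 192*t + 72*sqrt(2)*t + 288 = (t - 3)^2*(t + 4*sqrt(2))^2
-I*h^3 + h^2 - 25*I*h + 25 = (h - 5*I)*(h + 5*I)*(-I*h + 1)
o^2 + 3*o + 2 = (o + 1)*(o + 2)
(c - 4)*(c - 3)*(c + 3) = c^3 - 4*c^2 - 9*c + 36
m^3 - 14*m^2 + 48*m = m*(m - 8)*(m - 6)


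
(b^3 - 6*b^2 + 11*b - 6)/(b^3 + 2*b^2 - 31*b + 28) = (b^2 - 5*b + 6)/(b^2 + 3*b - 28)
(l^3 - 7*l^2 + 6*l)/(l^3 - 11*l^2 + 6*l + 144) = l*(l - 1)/(l^2 - 5*l - 24)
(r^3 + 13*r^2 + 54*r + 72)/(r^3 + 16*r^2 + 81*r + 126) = (r + 4)/(r + 7)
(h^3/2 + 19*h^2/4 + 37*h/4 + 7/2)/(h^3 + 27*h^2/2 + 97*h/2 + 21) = (h + 2)/(2*(h + 6))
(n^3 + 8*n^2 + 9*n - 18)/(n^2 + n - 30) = (n^2 + 2*n - 3)/(n - 5)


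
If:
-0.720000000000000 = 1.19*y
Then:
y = -0.61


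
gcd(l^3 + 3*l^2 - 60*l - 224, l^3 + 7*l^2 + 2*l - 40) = l + 4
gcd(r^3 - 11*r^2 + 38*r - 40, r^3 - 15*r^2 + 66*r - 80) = r^2 - 7*r + 10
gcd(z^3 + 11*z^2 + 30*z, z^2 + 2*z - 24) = z + 6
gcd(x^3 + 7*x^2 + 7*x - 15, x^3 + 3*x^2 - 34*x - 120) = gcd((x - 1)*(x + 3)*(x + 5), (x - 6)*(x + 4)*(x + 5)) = x + 5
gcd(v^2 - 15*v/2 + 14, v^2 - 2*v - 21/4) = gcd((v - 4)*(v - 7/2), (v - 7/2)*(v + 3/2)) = v - 7/2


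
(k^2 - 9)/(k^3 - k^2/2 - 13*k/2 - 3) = 2*(k + 3)/(2*k^2 + 5*k + 2)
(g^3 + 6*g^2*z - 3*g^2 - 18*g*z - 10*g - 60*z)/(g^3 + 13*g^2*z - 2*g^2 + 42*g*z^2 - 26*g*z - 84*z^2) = (g^2 - 3*g - 10)/(g^2 + 7*g*z - 2*g - 14*z)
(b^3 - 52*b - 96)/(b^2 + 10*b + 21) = (b^3 - 52*b - 96)/(b^2 + 10*b + 21)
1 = 1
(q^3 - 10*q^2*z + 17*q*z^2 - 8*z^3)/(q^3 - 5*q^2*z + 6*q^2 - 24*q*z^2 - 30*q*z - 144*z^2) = (q^2 - 2*q*z + z^2)/(q^2 + 3*q*z + 6*q + 18*z)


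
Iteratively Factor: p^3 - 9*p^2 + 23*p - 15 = (p - 5)*(p^2 - 4*p + 3) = (p - 5)*(p - 3)*(p - 1)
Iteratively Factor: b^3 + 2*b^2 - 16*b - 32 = (b - 4)*(b^2 + 6*b + 8) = (b - 4)*(b + 2)*(b + 4)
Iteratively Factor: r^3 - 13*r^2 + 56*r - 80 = (r - 5)*(r^2 - 8*r + 16) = (r - 5)*(r - 4)*(r - 4)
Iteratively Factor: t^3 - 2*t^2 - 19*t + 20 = (t - 5)*(t^2 + 3*t - 4) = (t - 5)*(t + 4)*(t - 1)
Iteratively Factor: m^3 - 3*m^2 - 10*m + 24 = (m - 2)*(m^2 - m - 12) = (m - 2)*(m + 3)*(m - 4)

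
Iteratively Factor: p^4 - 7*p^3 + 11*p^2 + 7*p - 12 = (p + 1)*(p^3 - 8*p^2 + 19*p - 12) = (p - 4)*(p + 1)*(p^2 - 4*p + 3) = (p - 4)*(p - 3)*(p + 1)*(p - 1)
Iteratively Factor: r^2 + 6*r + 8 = (r + 2)*(r + 4)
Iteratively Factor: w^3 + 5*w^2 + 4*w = (w + 4)*(w^2 + w) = w*(w + 4)*(w + 1)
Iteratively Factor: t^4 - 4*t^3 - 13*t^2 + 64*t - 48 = (t - 4)*(t^3 - 13*t + 12) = (t - 4)*(t + 4)*(t^2 - 4*t + 3) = (t - 4)*(t - 1)*(t + 4)*(t - 3)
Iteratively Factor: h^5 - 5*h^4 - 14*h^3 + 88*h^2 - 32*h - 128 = (h + 1)*(h^4 - 6*h^3 - 8*h^2 + 96*h - 128) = (h - 4)*(h + 1)*(h^3 - 2*h^2 - 16*h + 32) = (h - 4)^2*(h + 1)*(h^2 + 2*h - 8) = (h - 4)^2*(h + 1)*(h + 4)*(h - 2)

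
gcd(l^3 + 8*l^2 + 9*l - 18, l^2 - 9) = l + 3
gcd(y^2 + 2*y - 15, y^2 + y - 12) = y - 3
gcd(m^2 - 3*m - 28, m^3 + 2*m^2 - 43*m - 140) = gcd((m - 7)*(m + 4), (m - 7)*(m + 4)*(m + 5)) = m^2 - 3*m - 28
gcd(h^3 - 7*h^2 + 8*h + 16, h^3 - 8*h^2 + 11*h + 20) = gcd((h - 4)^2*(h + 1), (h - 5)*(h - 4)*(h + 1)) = h^2 - 3*h - 4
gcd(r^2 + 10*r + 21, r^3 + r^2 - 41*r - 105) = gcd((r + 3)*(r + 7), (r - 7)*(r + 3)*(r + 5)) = r + 3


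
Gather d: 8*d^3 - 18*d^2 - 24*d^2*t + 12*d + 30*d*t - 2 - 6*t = 8*d^3 + d^2*(-24*t - 18) + d*(30*t + 12) - 6*t - 2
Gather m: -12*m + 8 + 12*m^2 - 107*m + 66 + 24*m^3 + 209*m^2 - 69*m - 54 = 24*m^3 + 221*m^2 - 188*m + 20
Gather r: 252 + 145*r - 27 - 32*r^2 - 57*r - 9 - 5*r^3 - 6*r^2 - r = -5*r^3 - 38*r^2 + 87*r + 216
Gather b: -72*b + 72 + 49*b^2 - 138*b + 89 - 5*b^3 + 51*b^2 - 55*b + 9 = -5*b^3 + 100*b^2 - 265*b + 170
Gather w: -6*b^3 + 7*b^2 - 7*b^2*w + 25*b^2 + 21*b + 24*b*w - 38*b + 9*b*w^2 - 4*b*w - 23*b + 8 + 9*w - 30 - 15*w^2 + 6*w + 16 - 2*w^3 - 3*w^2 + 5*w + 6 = -6*b^3 + 32*b^2 - 40*b - 2*w^3 + w^2*(9*b - 18) + w*(-7*b^2 + 20*b + 20)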